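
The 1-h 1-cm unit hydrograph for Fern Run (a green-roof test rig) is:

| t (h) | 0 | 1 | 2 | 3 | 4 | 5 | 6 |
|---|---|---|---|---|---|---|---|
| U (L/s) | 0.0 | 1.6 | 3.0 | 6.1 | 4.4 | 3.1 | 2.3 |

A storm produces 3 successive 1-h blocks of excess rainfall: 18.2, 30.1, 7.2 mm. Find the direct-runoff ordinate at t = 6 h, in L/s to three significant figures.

Q ≈ 16.7 L/s

By discrete convolution, Q_j = Σ (P_i / 10 mm) · U_{j−i}.
At t = 6 h (j=6): Q = (18.2/10)·2.3 + (30.1/10)·3.1 + (7.2/10)·4.4 = 16.7 L/s.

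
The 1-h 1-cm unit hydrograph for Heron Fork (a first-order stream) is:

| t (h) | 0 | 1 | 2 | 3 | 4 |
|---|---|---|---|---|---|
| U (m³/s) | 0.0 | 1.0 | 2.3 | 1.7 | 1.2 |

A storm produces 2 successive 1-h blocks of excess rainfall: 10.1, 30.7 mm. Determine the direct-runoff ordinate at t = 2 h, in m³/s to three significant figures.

By discrete convolution, Q_j = Σ (P_i / 10 mm) · U_{j−i}.
At t = 2 h (j=2): Q = (10.1/10)·2.3 + (30.7/10)·1.0 = 5.39 m³/s.

Q ≈ 5.39 m³/s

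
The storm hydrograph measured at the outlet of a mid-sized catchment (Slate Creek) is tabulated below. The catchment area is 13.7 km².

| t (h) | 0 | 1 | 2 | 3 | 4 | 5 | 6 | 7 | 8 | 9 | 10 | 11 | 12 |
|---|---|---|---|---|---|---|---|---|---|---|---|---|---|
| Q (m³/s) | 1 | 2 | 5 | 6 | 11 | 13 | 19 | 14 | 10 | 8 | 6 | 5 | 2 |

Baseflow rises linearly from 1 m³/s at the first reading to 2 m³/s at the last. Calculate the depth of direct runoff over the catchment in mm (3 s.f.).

Direct runoff: 0.00, 0.92, 3.83, 4.75, 9.67, 11.58, 17.50, 12.42, 8.33, 6.25, 4.17, 3.08, 0.00 m³/s; ΣQ_DR = 82.50 m³/s.
V = ΣQ_DR · Δt = 82.50 × 3600 s = 2.970 × 10^5 m³.
Over A = 13.7 km², depth = V / A = 21.7 mm.

d ≈ 21.7 mm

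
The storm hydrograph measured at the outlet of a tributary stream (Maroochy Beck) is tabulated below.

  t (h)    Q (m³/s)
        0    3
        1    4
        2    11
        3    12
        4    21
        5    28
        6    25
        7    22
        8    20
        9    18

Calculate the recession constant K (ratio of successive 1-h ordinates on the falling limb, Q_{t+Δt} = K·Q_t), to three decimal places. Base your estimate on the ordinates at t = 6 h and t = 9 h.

K ≈ 0.896

Using the recession-limb readings at t = 6 h and t = 9 h: Q falls from 25 to 18 m³/s over 3 intervals.
K = (Q₂/Q₁)^(1/3) = (18/25)^(1/3) = 0.896.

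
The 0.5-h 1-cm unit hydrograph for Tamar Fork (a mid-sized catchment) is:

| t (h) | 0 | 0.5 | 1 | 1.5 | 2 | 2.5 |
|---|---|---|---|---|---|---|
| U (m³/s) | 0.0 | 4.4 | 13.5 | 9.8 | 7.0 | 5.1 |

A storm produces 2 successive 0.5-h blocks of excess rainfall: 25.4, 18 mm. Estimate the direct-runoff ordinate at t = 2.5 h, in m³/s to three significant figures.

By discrete convolution, Q_j = Σ (P_i / 10 mm) · U_{j−i}.
At t = 2.5 h (j=5): Q = (25.4/10)·5.1 + (18/10)·7.0 = 25.6 m³/s.

Q ≈ 25.6 m³/s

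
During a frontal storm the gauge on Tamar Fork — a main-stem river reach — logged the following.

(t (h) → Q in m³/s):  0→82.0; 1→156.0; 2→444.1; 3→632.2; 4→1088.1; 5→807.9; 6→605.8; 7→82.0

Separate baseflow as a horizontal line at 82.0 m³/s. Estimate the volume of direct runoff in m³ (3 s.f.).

Direct-runoff ordinates (Q − Q_b): 0.0, 74.0, 362.1, 550.2, 1006.1, 725.9, 523.8, 0.0 m³/s.
ΣQ_DR = 3242 m³/s.
With Δt = 1 h = 3600 s, V = ΣQ_DR · Δt = 3242 × 3600 = 1.17 × 10^7 m³.

V ≈ 1.17 × 10^7 m³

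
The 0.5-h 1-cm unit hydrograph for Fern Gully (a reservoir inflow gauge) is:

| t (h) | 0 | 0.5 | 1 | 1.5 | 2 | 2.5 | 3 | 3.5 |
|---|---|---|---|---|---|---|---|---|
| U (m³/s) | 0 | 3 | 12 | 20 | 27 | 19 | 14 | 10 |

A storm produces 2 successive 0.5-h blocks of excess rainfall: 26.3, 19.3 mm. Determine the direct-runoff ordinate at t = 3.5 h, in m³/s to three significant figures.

Q ≈ 53.3 m³/s

By discrete convolution, Q_j = Σ (P_i / 10 mm) · U_{j−i}.
At t = 3.5 h (j=7): Q = (26.3/10)·10 + (19.3/10)·14 = 53.3 m³/s.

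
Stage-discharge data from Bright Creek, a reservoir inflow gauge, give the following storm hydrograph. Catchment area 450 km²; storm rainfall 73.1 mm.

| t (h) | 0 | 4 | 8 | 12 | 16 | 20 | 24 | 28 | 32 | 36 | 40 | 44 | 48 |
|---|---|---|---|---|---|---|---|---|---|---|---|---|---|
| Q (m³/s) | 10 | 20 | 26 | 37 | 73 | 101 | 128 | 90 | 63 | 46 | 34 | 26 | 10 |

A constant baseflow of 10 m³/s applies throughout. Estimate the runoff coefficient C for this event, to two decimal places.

C ≈ 0.23

ΣQ_DR = 534.0 m³/s; V = ΣQ_DR·Δt = 7.690 × 10^6 m³.
Runoff depth d = V / A = 17.09 mm.
C = d / P = 17.09 / 73.1 = 0.23.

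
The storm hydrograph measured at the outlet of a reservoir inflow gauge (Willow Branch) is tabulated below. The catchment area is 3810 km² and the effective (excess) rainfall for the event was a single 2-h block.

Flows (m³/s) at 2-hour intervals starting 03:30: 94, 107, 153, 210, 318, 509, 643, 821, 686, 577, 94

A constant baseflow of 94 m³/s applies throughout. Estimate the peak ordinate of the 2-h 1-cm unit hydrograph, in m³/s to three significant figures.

U_p ≈ 1210 m³/s

Direct runoff: 0.0, 13.0, 59.0, 116.0, 224.0, 415.0, 549.0, 727.0, 592.0, 483.0, 0.0 m³/s; ΣQ_DR = 3178 m³/s, peak = 727.0 m³/s.
Runoff depth d = ΣQ_DR·Δt / A = 3178 × 7200 / (3810 km²) = 6.006 mm.
The 1-cm UH is the DRH scaled by (10 mm)/d, so U_p = 727.0 × 10/6.006 = 1210 m³/s.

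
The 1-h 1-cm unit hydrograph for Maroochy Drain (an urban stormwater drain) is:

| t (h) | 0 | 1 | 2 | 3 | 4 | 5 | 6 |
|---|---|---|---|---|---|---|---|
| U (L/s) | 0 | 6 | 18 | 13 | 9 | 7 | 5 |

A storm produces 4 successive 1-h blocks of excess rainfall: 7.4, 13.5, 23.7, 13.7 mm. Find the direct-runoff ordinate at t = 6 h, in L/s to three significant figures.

By discrete convolution, Q_j = Σ (P_i / 10 mm) · U_{j−i}.
At t = 6 h (j=6): Q = (7.4/10)·5 + (13.5/10)·7 + (23.7/10)·9 + (13.7/10)·13 = 52.3 L/s.

Q ≈ 52.3 L/s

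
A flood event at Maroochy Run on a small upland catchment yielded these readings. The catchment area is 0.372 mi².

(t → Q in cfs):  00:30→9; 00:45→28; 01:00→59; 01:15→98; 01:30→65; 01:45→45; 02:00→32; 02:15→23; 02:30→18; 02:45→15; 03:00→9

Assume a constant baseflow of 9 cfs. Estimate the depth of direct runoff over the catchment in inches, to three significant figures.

d ≈ 0.314 in

Direct runoff: 0.0, 19.0, 50.0, 89.0, 56.0, 36.0, 23.0, 14.0, 9.0, 6.0, 0.0 cfs; ΣQ_DR = 302.0 cfs.
V = ΣQ_DR · Δt = 302.0 × 900 s = 2.718 × 10^5 ft³.
Over A = 0.372 mi², depth = V / A = 0.314 in.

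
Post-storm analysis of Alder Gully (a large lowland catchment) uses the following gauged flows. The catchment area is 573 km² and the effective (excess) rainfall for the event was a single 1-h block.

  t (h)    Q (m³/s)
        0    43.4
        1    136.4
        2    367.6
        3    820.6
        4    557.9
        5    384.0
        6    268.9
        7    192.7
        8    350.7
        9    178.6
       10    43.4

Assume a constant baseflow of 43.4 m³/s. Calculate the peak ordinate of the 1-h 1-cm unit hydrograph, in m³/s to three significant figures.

Direct runoff: 0.0, 93.0, 324.2, 777.2, 514.5, 340.6, 225.5, 149.3, 307.3, 135.2, 0.0 m³/s; ΣQ_DR = 2867 m³/s, peak = 777.2 m³/s.
Runoff depth d = ΣQ_DR·Δt / A = 2867 × 3600 / (573 km²) = 18.01 mm.
The 1-cm UH is the DRH scaled by (10 mm)/d, so U_p = 777.2 × 10/18.01 = 432 m³/s.

U_p ≈ 432 m³/s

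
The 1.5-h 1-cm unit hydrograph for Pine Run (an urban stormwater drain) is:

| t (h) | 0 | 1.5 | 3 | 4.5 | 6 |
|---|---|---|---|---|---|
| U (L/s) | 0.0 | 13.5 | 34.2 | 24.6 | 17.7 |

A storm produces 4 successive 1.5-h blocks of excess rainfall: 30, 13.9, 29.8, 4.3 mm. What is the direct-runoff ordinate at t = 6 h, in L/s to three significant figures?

Q ≈ 195 L/s

By discrete convolution, Q_j = Σ (P_i / 10 mm) · U_{j−i}.
At t = 6 h (j=4): Q = (30/10)·17.7 + (13.9/10)·24.6 + (29.8/10)·34.2 + (4.3/10)·13.5 = 195 L/s.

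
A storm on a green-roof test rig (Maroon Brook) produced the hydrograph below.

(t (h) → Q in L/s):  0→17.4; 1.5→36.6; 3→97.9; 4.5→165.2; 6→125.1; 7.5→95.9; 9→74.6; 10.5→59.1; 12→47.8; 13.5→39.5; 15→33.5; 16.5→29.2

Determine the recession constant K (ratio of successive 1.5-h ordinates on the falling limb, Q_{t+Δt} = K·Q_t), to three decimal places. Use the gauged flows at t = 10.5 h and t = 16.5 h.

Using the recession-limb readings at t = 10.5 h and t = 16.5 h: Q falls from 59.1 to 29.2 L/s over 4 intervals.
K = (Q₂/Q₁)^(1/4) = (29.2/59.1)^(1/4) = 0.838.

K ≈ 0.838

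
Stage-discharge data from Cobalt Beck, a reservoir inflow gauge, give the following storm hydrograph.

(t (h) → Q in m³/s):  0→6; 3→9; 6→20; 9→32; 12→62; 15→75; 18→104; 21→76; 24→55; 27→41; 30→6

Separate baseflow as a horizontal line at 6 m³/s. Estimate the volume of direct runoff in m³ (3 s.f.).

V ≈ 4.54 × 10^6 m³

Direct-runoff ordinates (Q − Q_b): 0.0, 3.0, 14.0, 26.0, 56.0, 69.0, 98.0, 70.0, 49.0, 35.0, 0.0 m³/s.
ΣQ_DR = 420.0 m³/s.
With Δt = 3 h = 10800 s, V = ΣQ_DR · Δt = 420.0 × 10800 = 4.54 × 10^6 m³.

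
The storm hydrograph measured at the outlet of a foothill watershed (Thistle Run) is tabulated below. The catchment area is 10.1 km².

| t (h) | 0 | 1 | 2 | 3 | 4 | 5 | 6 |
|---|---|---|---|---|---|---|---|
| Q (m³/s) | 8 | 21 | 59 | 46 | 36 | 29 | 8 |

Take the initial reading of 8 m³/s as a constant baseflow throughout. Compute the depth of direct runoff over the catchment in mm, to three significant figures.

d ≈ 53.8 mm

Direct runoff: 0.0, 13.0, 51.0, 38.0, 28.0, 21.0, 0.0 m³/s; ΣQ_DR = 151.0 m³/s.
V = ΣQ_DR · Δt = 151.0 × 3600 s = 5.436 × 10^5 m³.
Over A = 10.1 km², depth = V / A = 53.8 mm.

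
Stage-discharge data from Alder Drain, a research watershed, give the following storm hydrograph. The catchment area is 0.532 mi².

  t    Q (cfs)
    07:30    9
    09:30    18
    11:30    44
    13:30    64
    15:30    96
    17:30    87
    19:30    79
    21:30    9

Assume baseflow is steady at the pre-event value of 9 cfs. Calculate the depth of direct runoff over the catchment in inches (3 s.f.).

Direct runoff: 0.0, 9.0, 35.0, 55.0, 87.0, 78.0, 70.0, 0.0 cfs; ΣQ_DR = 334.0 cfs.
V = ΣQ_DR · Δt = 334.0 × 7200 s = 2.405 × 10^6 ft³.
Over A = 0.532 mi², depth = V / A = 1.95 in.

d ≈ 1.95 in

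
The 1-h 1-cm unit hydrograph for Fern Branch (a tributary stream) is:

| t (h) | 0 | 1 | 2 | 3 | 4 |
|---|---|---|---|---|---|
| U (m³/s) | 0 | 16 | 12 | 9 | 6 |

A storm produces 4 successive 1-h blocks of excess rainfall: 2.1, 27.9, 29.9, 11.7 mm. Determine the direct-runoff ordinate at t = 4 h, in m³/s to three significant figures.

By discrete convolution, Q_j = Σ (P_i / 10 mm) · U_{j−i}.
At t = 4 h (j=4): Q = (2.1/10)·6 + (27.9/10)·9 + (29.9/10)·12 + (11.7/10)·16 = 81.0 m³/s.

Q ≈ 81.0 m³/s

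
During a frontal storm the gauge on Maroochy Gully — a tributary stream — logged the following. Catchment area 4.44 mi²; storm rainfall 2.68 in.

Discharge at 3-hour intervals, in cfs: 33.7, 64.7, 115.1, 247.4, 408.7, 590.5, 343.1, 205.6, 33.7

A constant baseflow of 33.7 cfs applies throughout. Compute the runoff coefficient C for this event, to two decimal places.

ΣQ_DR = 1739 cfs; V = ΣQ_DR·Δt = 1.878 × 10^7 ft³.
Runoff depth d = V / A = 1.821 in.
C = d / P = 1.821 / 2.68 = 0.68.

C ≈ 0.68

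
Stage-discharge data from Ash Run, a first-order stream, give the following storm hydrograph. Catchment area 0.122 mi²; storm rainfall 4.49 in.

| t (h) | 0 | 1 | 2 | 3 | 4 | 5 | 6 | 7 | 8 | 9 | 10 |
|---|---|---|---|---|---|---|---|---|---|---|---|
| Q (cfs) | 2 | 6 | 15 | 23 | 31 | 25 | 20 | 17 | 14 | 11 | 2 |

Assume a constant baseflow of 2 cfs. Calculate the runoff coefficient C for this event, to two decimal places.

C ≈ 0.41

ΣQ_DR = 144.0 cfs; V = ΣQ_DR·Δt = 5.184 × 10^5 ft³.
Runoff depth d = V / A = 1.829 in.
C = d / P = 1.829 / 4.49 = 0.41.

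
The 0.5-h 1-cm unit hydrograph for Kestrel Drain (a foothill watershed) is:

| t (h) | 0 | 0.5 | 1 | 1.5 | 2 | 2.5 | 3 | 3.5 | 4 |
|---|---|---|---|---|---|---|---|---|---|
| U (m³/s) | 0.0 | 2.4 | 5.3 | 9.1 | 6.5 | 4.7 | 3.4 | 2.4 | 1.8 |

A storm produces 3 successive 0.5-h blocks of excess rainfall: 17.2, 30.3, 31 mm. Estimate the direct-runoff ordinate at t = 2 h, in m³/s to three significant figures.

By discrete convolution, Q_j = Σ (P_i / 10 mm) · U_{j−i}.
At t = 2 h (j=4): Q = (17.2/10)·6.5 + (30.3/10)·9.1 + (31/10)·5.3 = 55.2 m³/s.

Q ≈ 55.2 m³/s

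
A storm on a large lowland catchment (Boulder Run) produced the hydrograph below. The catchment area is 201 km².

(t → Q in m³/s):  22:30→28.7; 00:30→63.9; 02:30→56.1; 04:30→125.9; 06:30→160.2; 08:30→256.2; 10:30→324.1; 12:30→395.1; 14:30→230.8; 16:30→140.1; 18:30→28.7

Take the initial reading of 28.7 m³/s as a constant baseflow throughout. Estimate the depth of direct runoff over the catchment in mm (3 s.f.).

d ≈ 53.5 mm

Direct runoff: 0.0, 35.2, 27.4, 97.2, 131.5, 227.5, 295.4, 366.4, 202.1, 111.4, 0.0 m³/s; ΣQ_DR = 1494 m³/s.
V = ΣQ_DR · Δt = 1494 × 7200 s = 1.076 × 10^7 m³.
Over A = 201 km², depth = V / A = 53.5 mm.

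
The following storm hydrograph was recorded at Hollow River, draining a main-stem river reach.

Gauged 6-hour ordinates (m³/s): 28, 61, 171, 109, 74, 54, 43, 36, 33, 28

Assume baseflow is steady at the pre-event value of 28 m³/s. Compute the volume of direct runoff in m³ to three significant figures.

V ≈ 7.71 × 10^6 m³

Direct-runoff ordinates (Q − Q_b): 0.0, 33.0, 143.0, 81.0, 46.0, 26.0, 15.0, 8.0, 5.0, 0.0 m³/s.
ΣQ_DR = 357.0 m³/s.
With Δt = 6 h = 21600 s, V = ΣQ_DR · Δt = 357.0 × 21600 = 7.71 × 10^6 m³.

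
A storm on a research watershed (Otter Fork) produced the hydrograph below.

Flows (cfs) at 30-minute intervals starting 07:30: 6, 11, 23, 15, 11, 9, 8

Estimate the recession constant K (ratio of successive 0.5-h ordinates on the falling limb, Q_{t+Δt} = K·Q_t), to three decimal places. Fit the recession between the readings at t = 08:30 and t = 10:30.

Using the recession-limb readings at t = 08:30 and t = 10:30: Q falls from 23 to 8 cfs over 4 intervals.
K = (Q₂/Q₁)^(1/4) = (8/23)^(1/4) = 0.768.

K ≈ 0.768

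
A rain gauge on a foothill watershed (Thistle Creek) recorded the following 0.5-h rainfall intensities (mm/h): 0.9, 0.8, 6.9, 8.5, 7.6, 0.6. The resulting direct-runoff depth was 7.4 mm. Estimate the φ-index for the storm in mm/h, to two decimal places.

Only the 3 blocks with intensity above φ contribute runoff: 6.9, 8.5, 7.6 mm/h.
Σ(I−φ)·Δt = d  ⇒  (6.9+8.5+7.6 − 3φ)·0.5 = 7.4
φ = (23.00 − 7.4/0.5) / 3 = 2.73 mm/h.

φ ≈ 2.73 mm/h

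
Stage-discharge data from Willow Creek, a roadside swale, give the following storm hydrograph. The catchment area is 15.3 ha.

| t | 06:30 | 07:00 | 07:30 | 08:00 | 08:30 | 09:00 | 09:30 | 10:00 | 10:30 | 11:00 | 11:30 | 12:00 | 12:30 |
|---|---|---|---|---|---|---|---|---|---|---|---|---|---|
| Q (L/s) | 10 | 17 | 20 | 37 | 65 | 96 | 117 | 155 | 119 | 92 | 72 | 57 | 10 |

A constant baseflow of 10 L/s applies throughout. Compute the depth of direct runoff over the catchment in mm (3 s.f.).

Direct runoff: 0.0, 7.0, 10.0, 27.0, 55.0, 86.0, 107.0, 145.0, 109.0, 82.0, 62.0, 47.0, 0.0 L/s; ΣQ_DR = 737.0 L/s.
V = ΣQ_DR · Δt = 737.0 × 1800 s = 1.327 × 10^6 L.
Over A = 15.3 ha, depth = V / A = 8.67 mm.

d ≈ 8.67 mm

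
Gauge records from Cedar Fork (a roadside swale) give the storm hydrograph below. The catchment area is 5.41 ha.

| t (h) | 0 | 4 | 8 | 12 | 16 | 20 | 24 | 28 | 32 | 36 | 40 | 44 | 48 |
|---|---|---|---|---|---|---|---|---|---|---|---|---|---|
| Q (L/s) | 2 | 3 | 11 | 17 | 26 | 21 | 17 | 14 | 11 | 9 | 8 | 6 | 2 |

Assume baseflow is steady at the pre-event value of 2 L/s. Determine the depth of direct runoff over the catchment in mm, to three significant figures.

d ≈ 32.2 mm

Direct runoff: 0.0, 1.0, 9.0, 15.0, 24.0, 19.0, 15.0, 12.0, 9.0, 7.0, 6.0, 4.0, 0.0 L/s; ΣQ_DR = 121.0 L/s.
V = ΣQ_DR · Δt = 121.0 × 14400 s = 1.742 × 10^6 L.
Over A = 5.41 ha, depth = V / A = 32.2 mm.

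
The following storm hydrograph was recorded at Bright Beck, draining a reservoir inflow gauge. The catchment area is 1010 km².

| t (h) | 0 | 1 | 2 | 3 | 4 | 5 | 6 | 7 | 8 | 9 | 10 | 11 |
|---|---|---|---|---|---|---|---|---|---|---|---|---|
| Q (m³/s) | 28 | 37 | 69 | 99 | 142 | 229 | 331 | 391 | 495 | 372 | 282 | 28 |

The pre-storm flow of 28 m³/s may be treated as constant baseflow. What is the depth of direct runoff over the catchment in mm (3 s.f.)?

Direct runoff: 0.0, 9.0, 41.0, 71.0, 114.0, 201.0, 303.0, 363.0, 467.0, 344.0, 254.0, 0.0 m³/s; ΣQ_DR = 2167 m³/s.
V = ΣQ_DR · Δt = 2167 × 3600 s = 7.801 × 10^6 m³.
Over A = 1010 km², depth = V / A = 7.72 mm.

d ≈ 7.72 mm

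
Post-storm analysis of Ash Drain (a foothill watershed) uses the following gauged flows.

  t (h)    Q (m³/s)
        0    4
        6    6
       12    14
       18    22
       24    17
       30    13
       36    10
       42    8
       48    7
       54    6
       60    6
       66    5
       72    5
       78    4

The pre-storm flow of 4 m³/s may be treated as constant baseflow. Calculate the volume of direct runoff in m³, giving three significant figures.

Direct-runoff ordinates (Q − Q_b): 0.0, 2.0, 10.0, 18.0, 13.0, 9.0, 6.0, 4.0, 3.0, 2.0, 2.0, 1.0, 1.0, 0.0 m³/s.
ΣQ_DR = 71.00 m³/s.
With Δt = 6 h = 21600 s, V = ΣQ_DR · Δt = 71.00 × 21600 = 1.53 × 10^6 m³.

V ≈ 1.53 × 10^6 m³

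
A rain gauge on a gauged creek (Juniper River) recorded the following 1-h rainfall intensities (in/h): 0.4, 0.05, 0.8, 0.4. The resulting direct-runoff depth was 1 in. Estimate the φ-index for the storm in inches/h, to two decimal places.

φ ≈ 0.20 in/h

Only the 3 blocks with intensity above φ contribute runoff: 0.4, 0.8, 0.4 in/h.
Σ(I−φ)·Δt = d  ⇒  (0.4+0.8+0.4 − 3φ)·1 = 1
φ = (1.600 − 1/1) / 3 = 0.20 in/h.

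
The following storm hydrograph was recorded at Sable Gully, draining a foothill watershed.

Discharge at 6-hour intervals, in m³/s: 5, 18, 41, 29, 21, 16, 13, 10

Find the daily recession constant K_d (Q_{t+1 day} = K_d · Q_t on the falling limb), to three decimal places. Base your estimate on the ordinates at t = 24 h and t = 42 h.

K_d ≈ 0.372

Between t = 24 h and t = 42 h the flow falls from 21 to 10 m³/s over 3×6 h = 18 h.
Per-interval ratio K = (10/21)^(1/3) = 0.7809; K_d = K^(24/6) = 0.372.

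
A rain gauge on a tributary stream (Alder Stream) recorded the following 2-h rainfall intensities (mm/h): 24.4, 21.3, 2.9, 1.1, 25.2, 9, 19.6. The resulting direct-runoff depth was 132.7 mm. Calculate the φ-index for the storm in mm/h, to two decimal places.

φ ≈ 6.63 mm/h

Only the 5 blocks with intensity above φ contribute runoff: 24.4, 21.3, 25.2, 9, 19.6 mm/h.
Σ(I−φ)·Δt = d  ⇒  (24.4+21.3+25.2+9+19.6 − 5φ)·2 = 132.7
φ = (99.50 − 132.7/2) / 5 = 6.63 mm/h.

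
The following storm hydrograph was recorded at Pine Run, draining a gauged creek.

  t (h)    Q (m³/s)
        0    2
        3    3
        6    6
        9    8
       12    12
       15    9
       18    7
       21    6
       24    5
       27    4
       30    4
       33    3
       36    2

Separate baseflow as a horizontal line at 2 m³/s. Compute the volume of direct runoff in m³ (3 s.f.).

Direct-runoff ordinates (Q − Q_b): 0.0, 1.0, 4.0, 6.0, 10.0, 7.0, 5.0, 4.0, 3.0, 2.0, 2.0, 1.0, 0.0 m³/s.
ΣQ_DR = 45.00 m³/s.
With Δt = 3 h = 10800 s, V = ΣQ_DR · Δt = 45.00 × 10800 = 4.86 × 10^5 m³.

V ≈ 4.86 × 10^5 m³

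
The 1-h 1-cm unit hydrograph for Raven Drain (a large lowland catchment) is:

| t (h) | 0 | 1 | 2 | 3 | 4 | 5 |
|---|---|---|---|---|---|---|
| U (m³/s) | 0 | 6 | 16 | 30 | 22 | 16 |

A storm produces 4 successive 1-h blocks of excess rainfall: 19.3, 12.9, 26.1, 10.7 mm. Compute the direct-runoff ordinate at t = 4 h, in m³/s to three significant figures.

Q ≈ 129 m³/s

By discrete convolution, Q_j = Σ (P_i / 10 mm) · U_{j−i}.
At t = 4 h (j=4): Q = (19.3/10)·22 + (12.9/10)·30 + (26.1/10)·16 + (10.7/10)·6 = 129 m³/s.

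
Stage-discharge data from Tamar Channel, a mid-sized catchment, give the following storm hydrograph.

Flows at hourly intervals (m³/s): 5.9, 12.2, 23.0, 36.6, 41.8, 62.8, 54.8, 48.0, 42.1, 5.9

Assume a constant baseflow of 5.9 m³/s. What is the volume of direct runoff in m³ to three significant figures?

Direct-runoff ordinates (Q − Q_b): 0.0, 6.3, 17.1, 30.7, 35.9, 56.9, 48.9, 42.1, 36.2, 0.0 m³/s.
ΣQ_DR = 274.1 m³/s.
With Δt = 1 h = 3600 s, V = ΣQ_DR · Δt = 274.1 × 3600 = 9.87 × 10^5 m³.

V ≈ 9.87 × 10^5 m³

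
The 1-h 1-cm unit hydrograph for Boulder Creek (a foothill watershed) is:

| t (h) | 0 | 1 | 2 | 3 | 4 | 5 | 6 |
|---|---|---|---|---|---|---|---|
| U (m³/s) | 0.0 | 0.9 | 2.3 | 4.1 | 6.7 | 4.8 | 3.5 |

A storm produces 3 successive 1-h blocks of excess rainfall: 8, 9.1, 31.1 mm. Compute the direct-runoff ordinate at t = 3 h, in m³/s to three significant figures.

By discrete convolution, Q_j = Σ (P_i / 10 mm) · U_{j−i}.
At t = 3 h (j=3): Q = (8/10)·4.1 + (9.1/10)·2.3 + (31.1/10)·0.9 = 8.17 m³/s.

Q ≈ 8.17 m³/s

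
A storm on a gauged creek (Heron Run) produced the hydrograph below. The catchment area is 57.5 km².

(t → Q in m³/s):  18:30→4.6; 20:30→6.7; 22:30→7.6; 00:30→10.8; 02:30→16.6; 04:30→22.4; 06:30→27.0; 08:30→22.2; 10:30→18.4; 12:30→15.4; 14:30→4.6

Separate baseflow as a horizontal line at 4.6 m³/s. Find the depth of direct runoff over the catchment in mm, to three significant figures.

d ≈ 13.2 mm

Direct runoff: 0.0, 2.1, 3.0, 6.2, 12.0, 17.8, 22.4, 17.6, 13.8, 10.8, 0.0 m³/s; ΣQ_DR = 105.7 m³/s.
V = ΣQ_DR · Δt = 105.7 × 7200 s = 7.610 × 10^5 m³.
Over A = 57.5 km², depth = V / A = 13.2 mm.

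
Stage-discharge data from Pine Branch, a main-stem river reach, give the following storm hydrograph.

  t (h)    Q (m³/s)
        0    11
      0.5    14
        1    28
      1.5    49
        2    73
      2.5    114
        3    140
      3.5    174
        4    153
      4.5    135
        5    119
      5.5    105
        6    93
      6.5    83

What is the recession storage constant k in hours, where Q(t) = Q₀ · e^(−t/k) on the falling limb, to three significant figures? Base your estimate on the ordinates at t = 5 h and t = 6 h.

k ≈ 4.06 h

On the falling limb, Q drops from 119 to 93 m³/s between t = 5 h and t = 6 h (Δt = 1 h).
k = −Δt / ln(Q₂/Q₁) = −1 / ln(93/119) = 4.06 h.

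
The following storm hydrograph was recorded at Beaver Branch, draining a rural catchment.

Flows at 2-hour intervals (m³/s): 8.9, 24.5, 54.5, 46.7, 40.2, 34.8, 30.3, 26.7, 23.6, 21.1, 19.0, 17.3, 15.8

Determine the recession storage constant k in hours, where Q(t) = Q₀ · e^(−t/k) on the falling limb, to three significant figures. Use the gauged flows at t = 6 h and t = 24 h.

On the falling limb, Q drops from 46.7 to 15.8 m³/s between t = 6 h and t = 24 h (Δt = 18 h).
k = −Δt / ln(Q₂/Q₁) = −18 / ln(15.8/46.7) = 16.6 h.

k ≈ 16.6 h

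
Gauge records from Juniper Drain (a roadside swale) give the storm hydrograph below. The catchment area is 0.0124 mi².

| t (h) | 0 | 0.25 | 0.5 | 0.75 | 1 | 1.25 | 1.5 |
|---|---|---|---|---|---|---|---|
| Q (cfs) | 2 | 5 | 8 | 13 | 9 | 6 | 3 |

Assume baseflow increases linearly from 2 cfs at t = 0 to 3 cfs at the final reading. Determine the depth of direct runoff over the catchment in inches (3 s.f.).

Direct runoff: 0.00, 2.83, 5.67, 10.50, 6.33, 3.17, 0.00 cfs; ΣQ_DR = 28.50 cfs.
V = ΣQ_DR · Δt = 28.50 × 900 s = 25650 ft³.
Over A = 0.0124 mi², depth = V / A = 0.890 in.

d ≈ 0.890 in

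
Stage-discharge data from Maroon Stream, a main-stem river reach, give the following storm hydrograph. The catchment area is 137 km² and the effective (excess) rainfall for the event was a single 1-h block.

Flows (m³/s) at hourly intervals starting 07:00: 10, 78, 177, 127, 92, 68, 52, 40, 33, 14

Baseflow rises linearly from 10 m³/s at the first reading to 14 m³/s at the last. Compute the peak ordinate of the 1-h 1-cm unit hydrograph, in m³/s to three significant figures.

Direct runoff: 0.00, 67.56, 166.11, 115.67, 80.22, 55.78, 39.33, 26.89, 19.44, 0.00 m³/s; ΣQ_DR = 571.0 m³/s, peak = 166.11 m³/s.
Runoff depth d = ΣQ_DR·Δt / A = 571.0 × 3600 / (137 km²) = 15.00 mm.
The 1-cm UH is the DRH scaled by (10 mm)/d, so U_p = 166.11 × 10/15.00 = 111 m³/s.

U_p ≈ 111 m³/s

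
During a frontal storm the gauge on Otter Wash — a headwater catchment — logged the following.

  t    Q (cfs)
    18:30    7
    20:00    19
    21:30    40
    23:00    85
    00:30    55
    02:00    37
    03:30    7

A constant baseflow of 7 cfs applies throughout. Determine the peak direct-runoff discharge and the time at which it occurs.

Q_p = 78.0 cfs at t = 23:00

Subtracting baseflow gives direct-runoff ordinates: 0.0, 12.0, 33.0, 78.0, 48.0, 30.0, 0.0 cfs.
The maximum is 78.0 cfs, occurring at the reading for t = 23:00.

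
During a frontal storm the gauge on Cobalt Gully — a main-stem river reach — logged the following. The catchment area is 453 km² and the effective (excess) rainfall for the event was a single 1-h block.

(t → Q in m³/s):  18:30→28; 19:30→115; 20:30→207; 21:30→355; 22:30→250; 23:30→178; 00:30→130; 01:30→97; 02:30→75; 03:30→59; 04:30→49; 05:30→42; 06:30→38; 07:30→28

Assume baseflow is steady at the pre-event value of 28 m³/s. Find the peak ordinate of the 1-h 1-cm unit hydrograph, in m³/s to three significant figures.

U_p ≈ 327 m³/s

Direct runoff: 0.0, 87.0, 179.0, 327.0, 222.0, 150.0, 102.0, 69.0, 47.0, 31.0, 21.0, 14.0, 10.0, 0.0 m³/s; ΣQ_DR = 1259 m³/s, peak = 327.0 m³/s.
Runoff depth d = ΣQ_DR·Δt / A = 1259 × 3600 / (453 km²) = 10.01 mm.
The 1-cm UH is the DRH scaled by (10 mm)/d, so U_p = 327.0 × 10/10.01 = 327 m³/s.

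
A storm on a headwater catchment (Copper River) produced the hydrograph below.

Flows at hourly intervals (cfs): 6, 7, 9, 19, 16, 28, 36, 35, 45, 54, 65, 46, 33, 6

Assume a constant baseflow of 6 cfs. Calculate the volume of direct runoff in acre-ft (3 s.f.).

Direct-runoff ordinates (Q − Q_b): 0.0, 1.0, 3.0, 13.0, 10.0, 22.0, 30.0, 29.0, 39.0, 48.0, 59.0, 40.0, 27.0, 0.0 cfs.
ΣQ_DR = 321.0 cfs.
With Δt = 1 h = 3600 s, V = ΣQ_DR · Δt = 321.0 × 3600 = 1.16 × 10^6 ft³ = 26.5 acre-ft.

V ≈ 26.5 acre-ft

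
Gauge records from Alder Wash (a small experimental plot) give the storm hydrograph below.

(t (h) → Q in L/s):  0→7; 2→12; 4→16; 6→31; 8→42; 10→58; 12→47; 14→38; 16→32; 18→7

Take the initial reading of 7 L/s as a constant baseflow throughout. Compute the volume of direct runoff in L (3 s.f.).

Direct-runoff ordinates (Q − Q_b): 0.0, 5.0, 9.0, 24.0, 35.0, 51.0, 40.0, 31.0, 25.0, 0.0 L/s.
ΣQ_DR = 220.0 L/s.
With Δt = 2 h = 7200 s, V = ΣQ_DR · Δt = 220.0 × 7200 = 1.58 × 10^6 L.

V ≈ 1.58 × 10^6 L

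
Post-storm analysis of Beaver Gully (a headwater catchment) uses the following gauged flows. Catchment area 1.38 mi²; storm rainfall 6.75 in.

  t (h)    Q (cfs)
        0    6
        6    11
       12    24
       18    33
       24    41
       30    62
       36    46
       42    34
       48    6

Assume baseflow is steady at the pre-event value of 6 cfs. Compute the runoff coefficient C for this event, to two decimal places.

C ≈ 0.21

ΣQ_DR = 209.0 cfs; V = ΣQ_DR·Δt = 4.514 × 10^6 ft³.
Runoff depth d = V / A = 1.408 in.
C = d / P = 1.408 / 6.75 = 0.21.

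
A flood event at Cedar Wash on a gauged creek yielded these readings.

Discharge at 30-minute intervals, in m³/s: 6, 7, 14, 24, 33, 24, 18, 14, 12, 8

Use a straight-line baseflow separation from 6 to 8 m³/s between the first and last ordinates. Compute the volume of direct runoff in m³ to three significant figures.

Direct-runoff ordinates (Q − Q_b): 0.00, 0.78, 7.56, 17.33, 26.11, 16.89, 10.67, 6.44, 4.22, 0.00 m³/s.
ΣQ_DR = 90.00 m³/s.
With Δt = 0.5 h = 1800 s, V = ΣQ_DR · Δt = 90.00 × 1800 = 1.62 × 10^5 m³.

V ≈ 1.62 × 10^5 m³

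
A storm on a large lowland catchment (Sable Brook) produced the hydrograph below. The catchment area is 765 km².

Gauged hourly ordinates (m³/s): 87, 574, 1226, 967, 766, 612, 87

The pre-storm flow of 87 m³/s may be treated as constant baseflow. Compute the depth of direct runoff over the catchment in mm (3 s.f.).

Direct runoff: 0.0, 487.0, 1139.0, 880.0, 679.0, 525.0, 0.0 m³/s; ΣQ_DR = 3710 m³/s.
V = ΣQ_DR · Δt = 3710 × 3600 s = 1.336 × 10^7 m³.
Over A = 765 km², depth = V / A = 17.5 mm.

d ≈ 17.5 mm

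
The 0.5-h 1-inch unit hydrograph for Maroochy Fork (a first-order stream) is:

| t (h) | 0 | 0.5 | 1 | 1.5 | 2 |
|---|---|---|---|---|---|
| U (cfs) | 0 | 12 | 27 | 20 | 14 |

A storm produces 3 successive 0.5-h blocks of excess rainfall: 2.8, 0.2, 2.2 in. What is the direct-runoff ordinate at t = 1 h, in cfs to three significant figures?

By discrete convolution, Q_j = Σ (P_i / 1 in) · U_{j−i}.
At t = 1 h (j=2): Q = (2.8/1)·27 + (0.2/1)·12 + (2.2/1)·0 = 78.0 cfs.

Q ≈ 78.0 cfs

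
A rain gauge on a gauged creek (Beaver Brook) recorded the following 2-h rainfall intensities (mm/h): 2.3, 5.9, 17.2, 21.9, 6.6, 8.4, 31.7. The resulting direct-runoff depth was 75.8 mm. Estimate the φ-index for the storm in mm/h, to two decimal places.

Only the 3 blocks with intensity above φ contribute runoff: 17.2, 21.9, 31.7 mm/h.
Σ(I−φ)·Δt = d  ⇒  (17.2+21.9+31.7 − 3φ)·2 = 75.8
φ = (70.80 − 75.8/2) / 3 = 10.97 mm/h.

φ ≈ 10.97 mm/h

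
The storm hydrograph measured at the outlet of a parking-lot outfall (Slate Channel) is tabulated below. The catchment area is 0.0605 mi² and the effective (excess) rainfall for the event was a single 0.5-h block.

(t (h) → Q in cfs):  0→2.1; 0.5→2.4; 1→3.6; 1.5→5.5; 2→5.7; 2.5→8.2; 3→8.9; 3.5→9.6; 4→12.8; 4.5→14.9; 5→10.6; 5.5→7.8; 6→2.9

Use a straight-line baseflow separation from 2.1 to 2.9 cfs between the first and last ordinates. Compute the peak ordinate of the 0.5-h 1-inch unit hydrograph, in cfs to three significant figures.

U_p ≈ 15.2 cfs

Direct runoff: 0.00, 0.23, 1.37, 3.20, 3.33, 5.77, 6.40, 7.03, 10.17, 12.20, 7.83, 4.97, 0.00 cfs; ΣQ_DR = 62.50 cfs, peak = 12.20 cfs.
Runoff depth d = ΣQ_DR·Δt / A = 62.50 × 1800 / (0.0605 mi²) = 0.8004 in.
The 1-inch UH is the DRH scaled by (1 in)/d, so U_p = 12.20 × 1/0.8004 = 15.2 cfs.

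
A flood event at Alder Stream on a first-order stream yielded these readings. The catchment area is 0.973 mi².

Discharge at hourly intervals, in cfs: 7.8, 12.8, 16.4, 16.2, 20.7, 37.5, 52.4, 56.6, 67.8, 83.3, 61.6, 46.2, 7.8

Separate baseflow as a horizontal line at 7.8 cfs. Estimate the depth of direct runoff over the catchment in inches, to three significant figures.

d ≈ 0.614 in

Direct runoff: 0.0, 5.0, 8.6, 8.4, 12.9, 29.7, 44.6, 48.8, 60.0, 75.5, 53.8, 38.4, 0.0 cfs; ΣQ_DR = 385.7 cfs.
V = ΣQ_DR · Δt = 385.7 × 3600 s = 1.389 × 10^6 ft³.
Over A = 0.973 mi², depth = V / A = 0.614 in.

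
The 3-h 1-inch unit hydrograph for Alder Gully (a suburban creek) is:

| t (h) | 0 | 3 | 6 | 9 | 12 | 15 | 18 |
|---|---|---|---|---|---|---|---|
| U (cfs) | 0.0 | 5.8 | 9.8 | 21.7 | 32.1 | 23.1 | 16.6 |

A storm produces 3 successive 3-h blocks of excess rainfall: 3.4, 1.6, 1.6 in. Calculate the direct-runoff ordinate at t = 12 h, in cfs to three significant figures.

Q ≈ 160 cfs

By discrete convolution, Q_j = Σ (P_i / 1 in) · U_{j−i}.
At t = 12 h (j=4): Q = (3.4/1)·32.1 + (1.6/1)·21.7 + (1.6/1)·9.8 = 160 cfs.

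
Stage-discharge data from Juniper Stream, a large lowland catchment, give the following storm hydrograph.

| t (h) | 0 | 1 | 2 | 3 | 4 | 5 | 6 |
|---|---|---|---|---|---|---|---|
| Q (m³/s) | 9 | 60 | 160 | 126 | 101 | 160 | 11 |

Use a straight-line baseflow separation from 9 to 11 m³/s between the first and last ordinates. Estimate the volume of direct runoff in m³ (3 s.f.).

Direct-runoff ordinates (Q − Q_b): 0.00, 50.67, 150.33, 116.00, 90.67, 149.33, 0.00 m³/s.
ΣQ_DR = 557.0 m³/s.
With Δt = 1 h = 3600 s, V = ΣQ_DR · Δt = 557.0 × 3600 = 2.01 × 10^6 m³.

V ≈ 2.01 × 10^6 m³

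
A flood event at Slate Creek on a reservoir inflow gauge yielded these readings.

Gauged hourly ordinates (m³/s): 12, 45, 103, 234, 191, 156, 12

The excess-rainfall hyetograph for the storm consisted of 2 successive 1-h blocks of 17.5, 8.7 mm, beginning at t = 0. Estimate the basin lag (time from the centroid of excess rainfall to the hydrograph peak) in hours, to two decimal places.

Centroid of excess rainfall: t_c = Σ P_i·t̄_i / ΣP_i = 0.8321 h (block centres at 0.5, 1.5 h).
Hydrograph peak occurs at t = 3 h, so basin lag t_L = 3 − 0.8321 = 2.17 h.

t_L ≈ 2.17 h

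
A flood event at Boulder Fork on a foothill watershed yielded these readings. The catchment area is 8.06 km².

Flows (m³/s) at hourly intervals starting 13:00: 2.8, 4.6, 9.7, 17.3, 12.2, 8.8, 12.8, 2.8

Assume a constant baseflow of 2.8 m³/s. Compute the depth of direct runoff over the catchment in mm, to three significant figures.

d ≈ 21.7 mm

Direct runoff: 0.0, 1.8, 6.9, 14.5, 9.4, 6.0, 10.0, 0.0 m³/s; ΣQ_DR = 48.60 m³/s.
V = ΣQ_DR · Δt = 48.60 × 3600 s = 1.750 × 10^5 m³.
Over A = 8.06 km², depth = V / A = 21.7 mm.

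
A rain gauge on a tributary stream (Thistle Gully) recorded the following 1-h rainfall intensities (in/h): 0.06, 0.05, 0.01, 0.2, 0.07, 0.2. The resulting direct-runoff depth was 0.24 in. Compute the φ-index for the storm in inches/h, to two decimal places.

Only the 2 blocks with intensity above φ contribute runoff: 0.2, 0.2 in/h.
Σ(I−φ)·Δt = d  ⇒  (0.2+0.2 − 2φ)·1 = 0.24
φ = (0.4000 − 0.24/1) / 2 = 0.08 in/h.

φ ≈ 0.08 in/h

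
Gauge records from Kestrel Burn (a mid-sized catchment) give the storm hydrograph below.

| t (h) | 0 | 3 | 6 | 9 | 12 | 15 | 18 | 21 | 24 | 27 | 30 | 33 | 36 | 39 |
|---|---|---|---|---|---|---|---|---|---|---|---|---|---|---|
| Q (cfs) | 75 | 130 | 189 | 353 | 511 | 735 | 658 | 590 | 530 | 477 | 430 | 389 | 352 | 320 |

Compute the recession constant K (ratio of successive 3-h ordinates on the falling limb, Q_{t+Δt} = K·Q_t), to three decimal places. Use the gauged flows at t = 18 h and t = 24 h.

Using the recession-limb readings at t = 18 h and t = 24 h: Q falls from 658 to 530 cfs over 2 intervals.
K = (Q₂/Q₁)^(1/2) = (530/658)^(1/2) = 0.897.

K ≈ 0.897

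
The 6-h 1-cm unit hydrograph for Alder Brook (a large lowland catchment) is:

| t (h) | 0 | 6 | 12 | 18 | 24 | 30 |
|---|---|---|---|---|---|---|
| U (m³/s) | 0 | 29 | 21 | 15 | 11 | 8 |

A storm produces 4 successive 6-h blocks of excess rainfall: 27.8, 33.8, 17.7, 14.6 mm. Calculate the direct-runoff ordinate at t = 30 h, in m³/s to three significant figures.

By discrete convolution, Q_j = Σ (P_i / 10 mm) · U_{j−i}.
At t = 30 h (j=5): Q = (27.8/10)·8 + (33.8/10)·11 + (17.7/10)·15 + (14.6/10)·21 = 117 m³/s.

Q ≈ 117 m³/s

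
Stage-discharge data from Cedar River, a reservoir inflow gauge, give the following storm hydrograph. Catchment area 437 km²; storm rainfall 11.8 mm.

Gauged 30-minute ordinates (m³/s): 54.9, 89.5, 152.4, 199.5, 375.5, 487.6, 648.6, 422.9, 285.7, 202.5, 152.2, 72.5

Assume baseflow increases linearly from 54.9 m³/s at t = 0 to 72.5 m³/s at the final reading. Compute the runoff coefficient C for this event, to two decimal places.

ΣQ_DR = 2379 m³/s; V = ΣQ_DR·Δt = 4.283 × 10^6 m³.
Runoff depth d = V / A = 9.801 mm.
C = d / P = 9.801 / 11.8 = 0.83.

C ≈ 0.83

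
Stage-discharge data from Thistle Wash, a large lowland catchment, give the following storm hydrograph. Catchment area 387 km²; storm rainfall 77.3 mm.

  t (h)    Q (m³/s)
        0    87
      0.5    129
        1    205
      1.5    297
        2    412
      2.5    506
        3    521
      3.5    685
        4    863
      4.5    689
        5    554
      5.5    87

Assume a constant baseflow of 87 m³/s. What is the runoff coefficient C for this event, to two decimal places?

C ≈ 0.24

ΣQ_DR = 3991 m³/s; V = ΣQ_DR·Δt = 7.184 × 10^6 m³.
Runoff depth d = V / A = 18.56 mm.
C = d / P = 18.56 / 77.3 = 0.24.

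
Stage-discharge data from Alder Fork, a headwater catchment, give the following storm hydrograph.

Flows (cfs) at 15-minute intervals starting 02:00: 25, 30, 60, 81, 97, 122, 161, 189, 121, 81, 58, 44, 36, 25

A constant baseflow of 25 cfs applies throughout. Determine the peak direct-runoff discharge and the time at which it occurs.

Q_p = 164.0 cfs at t = 03:45

Subtracting baseflow gives direct-runoff ordinates: 0.0, 5.0, 35.0, 56.0, 72.0, 97.0, 136.0, 164.0, 96.0, 56.0, 33.0, 19.0, 11.0, 0.0 cfs.
The maximum is 164.0 cfs, occurring at the reading for t = 03:45.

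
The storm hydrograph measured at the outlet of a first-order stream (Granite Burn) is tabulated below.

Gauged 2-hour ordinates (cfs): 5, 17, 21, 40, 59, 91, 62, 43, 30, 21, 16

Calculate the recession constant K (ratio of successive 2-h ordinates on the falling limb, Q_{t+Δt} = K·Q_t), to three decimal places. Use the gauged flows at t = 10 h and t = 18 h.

K ≈ 0.693

Using the recession-limb readings at t = 10 h and t = 18 h: Q falls from 91 to 21 cfs over 4 intervals.
K = (Q₂/Q₁)^(1/4) = (21/91)^(1/4) = 0.693.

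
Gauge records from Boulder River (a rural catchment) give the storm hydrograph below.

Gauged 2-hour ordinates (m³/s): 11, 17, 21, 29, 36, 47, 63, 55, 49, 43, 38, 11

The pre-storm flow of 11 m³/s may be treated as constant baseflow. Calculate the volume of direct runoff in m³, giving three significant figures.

V ≈ 2.07 × 10^6 m³

Direct-runoff ordinates (Q − Q_b): 0.0, 6.0, 10.0, 18.0, 25.0, 36.0, 52.0, 44.0, 38.0, 32.0, 27.0, 0.0 m³/s.
ΣQ_DR = 288.0 m³/s.
With Δt = 2 h = 7200 s, V = ΣQ_DR · Δt = 288.0 × 7200 = 2.07 × 10^6 m³.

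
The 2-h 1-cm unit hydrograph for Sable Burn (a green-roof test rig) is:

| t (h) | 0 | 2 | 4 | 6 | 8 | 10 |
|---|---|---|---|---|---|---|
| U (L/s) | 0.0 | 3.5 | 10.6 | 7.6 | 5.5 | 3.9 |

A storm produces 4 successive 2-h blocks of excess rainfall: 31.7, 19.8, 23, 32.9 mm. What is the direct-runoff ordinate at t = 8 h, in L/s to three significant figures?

Q ≈ 68.4 L/s

By discrete convolution, Q_j = Σ (P_i / 10 mm) · U_{j−i}.
At t = 8 h (j=4): Q = (31.7/10)·5.5 + (19.8/10)·7.6 + (23/10)·10.6 + (32.9/10)·3.5 = 68.4 L/s.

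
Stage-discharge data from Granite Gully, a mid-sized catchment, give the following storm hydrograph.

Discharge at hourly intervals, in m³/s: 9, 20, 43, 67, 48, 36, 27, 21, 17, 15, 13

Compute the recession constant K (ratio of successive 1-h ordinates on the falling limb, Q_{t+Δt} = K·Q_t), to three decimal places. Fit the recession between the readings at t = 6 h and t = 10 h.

Using the recession-limb readings at t = 6 h and t = 10 h: Q falls from 27 to 13 m³/s over 4 intervals.
K = (Q₂/Q₁)^(1/4) = (13/27)^(1/4) = 0.833.

K ≈ 0.833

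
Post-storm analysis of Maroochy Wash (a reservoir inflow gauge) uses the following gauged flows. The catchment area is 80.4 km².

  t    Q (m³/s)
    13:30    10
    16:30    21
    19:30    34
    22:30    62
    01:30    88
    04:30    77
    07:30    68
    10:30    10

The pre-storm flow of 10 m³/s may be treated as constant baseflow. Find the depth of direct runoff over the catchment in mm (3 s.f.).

Direct runoff: 0.0, 11.0, 24.0, 52.0, 78.0, 67.0, 58.0, 0.0 m³/s; ΣQ_DR = 290.0 m³/s.
V = ΣQ_DR · Δt = 290.0 × 10800 s = 3.132 × 10^6 m³.
Over A = 80.4 km², depth = V / A = 39.0 mm.

d ≈ 39.0 mm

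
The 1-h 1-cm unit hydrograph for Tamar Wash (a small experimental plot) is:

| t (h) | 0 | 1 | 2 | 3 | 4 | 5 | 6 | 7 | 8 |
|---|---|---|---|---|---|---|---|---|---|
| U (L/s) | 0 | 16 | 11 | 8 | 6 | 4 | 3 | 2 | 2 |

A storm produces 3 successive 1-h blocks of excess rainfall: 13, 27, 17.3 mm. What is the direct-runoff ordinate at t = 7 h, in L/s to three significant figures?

Q ≈ 17.6 L/s

By discrete convolution, Q_j = Σ (P_i / 10 mm) · U_{j−i}.
At t = 7 h (j=7): Q = (13/10)·2 + (27/10)·3 + (17.3/10)·4 = 17.6 L/s.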